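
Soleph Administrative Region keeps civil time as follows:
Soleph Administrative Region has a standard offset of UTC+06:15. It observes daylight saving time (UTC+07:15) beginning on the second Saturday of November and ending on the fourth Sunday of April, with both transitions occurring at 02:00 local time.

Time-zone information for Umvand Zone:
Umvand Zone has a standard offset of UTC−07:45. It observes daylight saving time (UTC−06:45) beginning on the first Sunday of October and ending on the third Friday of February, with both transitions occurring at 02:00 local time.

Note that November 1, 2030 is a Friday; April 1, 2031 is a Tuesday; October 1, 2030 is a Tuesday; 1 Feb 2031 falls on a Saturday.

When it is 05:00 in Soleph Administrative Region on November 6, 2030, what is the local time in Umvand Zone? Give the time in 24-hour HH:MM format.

16:00

1 November 2030 is a Friday, so the first Saturday is November 2 and the second is November 9.
1 April 2031 is a Tuesday, so the first Sunday is April 6 and the fourth is April 27.
November 6, 2030 does not fall between 9 November 2030 and 27 April 2031, so daylight saving is not in effect and Soleph Administrative Region is at UTC+06:15.
05:00 Soleph Administrative Region − 6h15m = 22:45 UTC (rolling into the previous day, 5 November 2030).
1 October 2030 is a Tuesday, so the first Sunday is October 6.
1 February 2031 is a Saturday, so the first Friday is February 7 and the third is February 21.
At the standard offset (UTC−07:45), 22:45 UTC − 7h45m = 15:00 Umvand Zone standard time.
The standard-time date in Umvand Zone, November 5, 2030, lies within the daylight-saving period (6 October 2030 – 21 February 2031), so Umvand Zone is on daylight time, UTC−06:45.
22:45 UTC − 6h45m = 16:00 Umvand Zone.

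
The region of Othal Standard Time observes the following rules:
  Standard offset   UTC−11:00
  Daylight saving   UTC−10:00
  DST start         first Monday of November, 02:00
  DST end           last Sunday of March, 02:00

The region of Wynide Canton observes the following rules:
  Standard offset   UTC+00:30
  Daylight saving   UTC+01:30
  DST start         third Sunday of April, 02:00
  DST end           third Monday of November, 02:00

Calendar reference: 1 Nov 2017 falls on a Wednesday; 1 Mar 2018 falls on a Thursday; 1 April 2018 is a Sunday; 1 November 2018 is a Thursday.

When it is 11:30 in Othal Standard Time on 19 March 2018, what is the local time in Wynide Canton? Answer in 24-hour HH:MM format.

22:00

1 November 2017 is a Wednesday, so the first Monday is November 6.
1 March 2018 is a Thursday, so Sundays fall on 4, 11, 18, 25; the last is March 25.
Daylight saving runs 6 November 2017 – 25 March 2018; 19 March 2018 is inside that window, so Othal Standard Time is at UTC−10:00.
11:30 Othal Standard Time + 10h = 21:30 UTC.
1 April 2018 is a Sunday, so the first Sunday is April 1 and the third is April 15.
1 November 2018 is a Thursday, so the first Monday is November 5 and the third is November 19.
At the standard offset (UTC+00:30), 21:30 UTC + 0h30m = 22:00 Wynide Canton standard time.
The standard-time date in Wynide Canton, 19 March 2018, does not fall between 15 April and 19 November, so daylight saving is not in effect and Wynide Canton is at UTC+00:30.
21:30 UTC + 0h30m = 22:00 Wynide Canton.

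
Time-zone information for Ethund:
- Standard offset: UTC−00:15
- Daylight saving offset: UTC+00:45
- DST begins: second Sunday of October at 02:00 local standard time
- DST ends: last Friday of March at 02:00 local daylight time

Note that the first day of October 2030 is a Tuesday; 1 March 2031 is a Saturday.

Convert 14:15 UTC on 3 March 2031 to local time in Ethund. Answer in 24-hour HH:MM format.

1 October 2030 is a Tuesday, so the first Sunday is October 6 and the second is October 13.
1 March 2031 is a Saturday, so Fridays fall on 7, 14, 21, 28; the last is March 28.
At the standard offset (UTC−00:15), 14:15 UTC − 0h15m = 14:00 Ethund standard time.
The standard-time date in Ethund, 3 March 2031, lies within the daylight-saving period (13 October 2030 – 28 March 2031), so Ethund is on daylight time, UTC+00:45.
14:15 UTC + 0h45m = 15:00 local.

15:00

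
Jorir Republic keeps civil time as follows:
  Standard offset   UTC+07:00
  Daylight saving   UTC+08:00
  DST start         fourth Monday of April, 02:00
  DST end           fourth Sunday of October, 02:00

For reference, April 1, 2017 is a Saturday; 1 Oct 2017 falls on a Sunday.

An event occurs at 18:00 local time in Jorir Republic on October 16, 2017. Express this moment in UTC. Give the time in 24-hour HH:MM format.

10:00

1 April 2017 is a Saturday, so the first Monday is April 3 and the fourth is April 24.
1 October 2017 is a Sunday, so the first Sunday is October 1 and the fourth is October 22.
October 16, 2017 falls between 24 April and 22 October, so daylight saving is in effect and Jorir Republic is at UTC+08:00.
18:00 local − 8h = 10:00 UTC.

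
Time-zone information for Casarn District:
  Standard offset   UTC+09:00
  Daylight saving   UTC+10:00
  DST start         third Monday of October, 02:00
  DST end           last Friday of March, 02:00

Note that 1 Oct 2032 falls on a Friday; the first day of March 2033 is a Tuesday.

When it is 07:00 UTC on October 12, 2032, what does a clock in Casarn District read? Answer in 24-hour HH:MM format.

16:00

1 October 2032 is a Friday, so the first Monday is October 4 and the third is October 18.
1 March 2033 is a Tuesday, so Fridays fall on 4, 11, 18, 25; the last is March 25.
At the standard offset (UTC+09:00), 07:00 UTC + 9h = 16:00 Casarn District standard time.
The standard-time date in Casarn District, October 12, 2032, is outside the daylight-saving period (18 October 2032 – 25 March 2033), so Casarn District is on standard time, UTC+09:00.
07:00 UTC + 9h = 16:00 local.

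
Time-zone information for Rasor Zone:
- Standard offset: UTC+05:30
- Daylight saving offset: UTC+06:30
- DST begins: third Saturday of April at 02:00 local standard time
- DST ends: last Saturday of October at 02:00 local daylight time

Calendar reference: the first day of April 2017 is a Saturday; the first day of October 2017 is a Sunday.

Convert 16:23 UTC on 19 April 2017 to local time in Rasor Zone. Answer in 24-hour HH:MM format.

22:53

1 April 2017 is a Saturday, so the first Saturday is April 1 and the third is April 15.
1 October 2017 is a Sunday, so Saturdays fall on 7, 14, 21, 28; the last is October 28.
At the standard offset (UTC+05:30), 16:23 UTC + 5h30m = 21:53 Rasor Zone standard time.
The standard-time date in Rasor Zone, 19 April 2017, falls between 15 April and 28 October, so daylight saving is in effect and Rasor Zone is at UTC+06:30.
16:23 UTC + 6h30m = 22:53 local.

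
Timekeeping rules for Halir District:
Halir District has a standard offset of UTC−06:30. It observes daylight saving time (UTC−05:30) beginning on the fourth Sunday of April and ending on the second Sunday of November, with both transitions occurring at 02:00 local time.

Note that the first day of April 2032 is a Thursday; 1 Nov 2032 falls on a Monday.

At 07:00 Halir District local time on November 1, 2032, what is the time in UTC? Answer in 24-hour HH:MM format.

1 April 2032 is a Thursday, so the first Sunday is April 4 and the fourth is April 25.
1 November 2032 is a Monday, so the first Sunday is November 7 and the second is November 14.
Daylight saving runs 25 April – 14 November; November 1, 2032 is inside that window, so Halir District is at UTC−05:30.
07:00 local + 5h30m = 12:30 UTC.

12:30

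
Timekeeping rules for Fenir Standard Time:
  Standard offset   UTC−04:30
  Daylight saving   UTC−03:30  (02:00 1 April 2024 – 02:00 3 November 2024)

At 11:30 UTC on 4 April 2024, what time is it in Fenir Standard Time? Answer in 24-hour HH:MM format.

At the standard offset (UTC−04:30), 11:30 UTC − 4h30m = 07:00 Fenir Standard Time standard time.
Daylight saving runs 1 April – 3 November; the standard-time date in Fenir Standard Time, 4 April 2024, is inside that window, so Fenir Standard Time is at UTC−03:30.
11:30 UTC − 3h30m = 08:00 local.

08:00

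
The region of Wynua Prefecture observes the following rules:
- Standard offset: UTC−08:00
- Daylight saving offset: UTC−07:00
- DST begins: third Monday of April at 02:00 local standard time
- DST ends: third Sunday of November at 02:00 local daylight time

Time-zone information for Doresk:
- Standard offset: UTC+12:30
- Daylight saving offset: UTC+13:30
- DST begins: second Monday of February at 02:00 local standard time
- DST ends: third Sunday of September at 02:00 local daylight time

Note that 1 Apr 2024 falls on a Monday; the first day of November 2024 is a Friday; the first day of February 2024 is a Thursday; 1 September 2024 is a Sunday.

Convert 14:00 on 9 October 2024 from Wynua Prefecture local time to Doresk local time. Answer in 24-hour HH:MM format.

1 April 2024 is a Monday, so the first Monday is April 1 and the third is April 15.
1 November 2024 is a Friday, so the first Sunday is November 3 and the third is November 17.
Daylight saving runs 15 April – 17 November; 9 October 2024 is inside that window, so Wynua Prefecture is at UTC−07:00.
14:00 Wynua Prefecture + 7h = 21:00 UTC.
1 February 2024 is a Thursday, so the first Monday is February 5 and the second is February 12.
1 September 2024 is a Sunday, so the first Sunday is September 1 and the third is September 15.
At the standard offset (UTC+12:30), 21:00 UTC + 12h30m = 09:30 Doresk standard time (rolling into the next day, 10 October 2024).
Daylight saving runs 12 February – 15 September; the standard-time date in Doresk, 10 October 2024, is outside that window, so Doresk is on standard time at UTC+12:30.
21:00 UTC + 12h30m = 09:30 Doresk (rolling into the next day, 10 October 2024).

09:30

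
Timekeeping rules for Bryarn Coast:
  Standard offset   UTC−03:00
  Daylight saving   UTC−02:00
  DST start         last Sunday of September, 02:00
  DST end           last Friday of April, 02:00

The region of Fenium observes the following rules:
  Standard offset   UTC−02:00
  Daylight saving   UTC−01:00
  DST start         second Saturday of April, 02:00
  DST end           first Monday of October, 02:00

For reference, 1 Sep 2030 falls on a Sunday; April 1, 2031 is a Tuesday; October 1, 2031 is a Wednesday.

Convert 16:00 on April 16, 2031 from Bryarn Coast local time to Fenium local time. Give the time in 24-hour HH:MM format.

17:00

1 September 2030 is a Sunday, so Sundays fall on 1, 8, 15, 22, 29; the last is September 29.
1 April 2031 is a Tuesday, so Fridays fall on 4, 11, 18, 25; the last is April 25.
April 16, 2031 lies within the daylight-saving period (29 September 2030 – 25 April 2031), so Bryarn Coast is on daylight time, UTC−02:00.
16:00 Bryarn Coast + 2h = 18:00 UTC.
1 April 2031 is a Tuesday, so the first Saturday is April 5 and the second is April 12.
1 October 2031 is a Wednesday, so the first Monday is October 6.
At the standard offset (UTC−02:00), 18:00 UTC − 2h = 16:00 Fenium standard time.
Daylight saving runs 12 April – 6 October; the standard-time date in Fenium, April 16, 2031, is inside that window, so Fenium is at UTC−01:00.
18:00 UTC − 1h = 17:00 Fenium.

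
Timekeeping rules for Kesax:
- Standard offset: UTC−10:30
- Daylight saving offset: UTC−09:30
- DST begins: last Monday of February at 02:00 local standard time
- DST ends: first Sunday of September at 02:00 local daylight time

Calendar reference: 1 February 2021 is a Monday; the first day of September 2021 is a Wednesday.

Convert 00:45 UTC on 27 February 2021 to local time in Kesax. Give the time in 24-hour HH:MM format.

15:15

1 February 2021 is a Monday, so Mondays fall on 1, 8, 15, 22; the last is February 22.
1 September 2021 is a Wednesday, so the first Sunday is September 5.
At the standard offset (UTC−10:30), 00:45 UTC − 10h30m = 14:15 Kesax standard time (rolling into the previous day, 26 February 2021).
The standard-time date in Kesax, 26 February 2021, lies within the daylight-saving period (22 February – 5 September), so Kesax is on daylight time, UTC−09:30.
00:45 UTC − 9h30m = 15:15 local (rolling into the previous day, 26 February 2021).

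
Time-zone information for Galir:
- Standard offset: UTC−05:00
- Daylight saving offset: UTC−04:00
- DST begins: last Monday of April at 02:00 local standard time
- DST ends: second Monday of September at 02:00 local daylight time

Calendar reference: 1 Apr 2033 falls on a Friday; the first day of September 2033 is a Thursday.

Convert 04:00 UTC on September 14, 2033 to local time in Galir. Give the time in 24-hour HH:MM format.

1 April 2033 is a Friday, so Mondays fall on 4, 11, 18, 25; the last is April 25.
1 September 2033 is a Thursday, so the first Monday is September 5 and the second is September 12.
At the standard offset (UTC−05:00), 04:00 UTC − 5h = 23:00 Galir standard time (rolling into the previous day, 13 September 2033).
Daylight saving runs 25 April – 12 September; the standard-time date in Galir, September 13, 2033, is outside that window, so Galir is on standard time at UTC−05:00.
04:00 UTC − 5h = 23:00 local (rolling into the previous day, 13 September 2033).

23:00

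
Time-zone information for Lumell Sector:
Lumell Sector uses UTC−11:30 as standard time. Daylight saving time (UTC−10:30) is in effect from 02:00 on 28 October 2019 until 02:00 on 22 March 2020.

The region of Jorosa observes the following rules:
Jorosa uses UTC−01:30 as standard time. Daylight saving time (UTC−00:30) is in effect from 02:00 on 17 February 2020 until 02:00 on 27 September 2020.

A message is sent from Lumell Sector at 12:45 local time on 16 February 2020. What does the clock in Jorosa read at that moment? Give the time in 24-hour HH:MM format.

21:45

Daylight saving runs 28 October 2019 – 22 March 2020; 16 February 2020 is inside that window, so Lumell Sector is at UTC−10:30.
12:45 Lumell Sector + 10h30m = 23:15 UTC.
At the standard offset (UTC−01:30), 23:15 UTC − 1h30m = 21:45 Jorosa standard time.
Daylight saving runs 17 February – 27 September; the standard-time date in Jorosa, 16 February 2020, is outside that window, so Jorosa is on standard time at UTC−01:30.
23:15 UTC − 1h30m = 21:45 Jorosa.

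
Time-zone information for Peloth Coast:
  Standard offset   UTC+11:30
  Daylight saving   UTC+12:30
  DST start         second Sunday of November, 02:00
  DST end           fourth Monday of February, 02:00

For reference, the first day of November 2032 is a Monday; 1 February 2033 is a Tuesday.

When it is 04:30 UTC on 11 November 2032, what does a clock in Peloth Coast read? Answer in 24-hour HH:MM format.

16:00

1 November 2032 is a Monday, so the first Sunday is November 7 and the second is November 14.
1 February 2033 is a Tuesday, so the first Monday is February 7 and the fourth is February 28.
At the standard offset (UTC+11:30), 04:30 UTC + 11h30m = 16:00 Peloth Coast standard time.
Daylight saving runs 14 November 2032 – 28 February 2033; the standard-time date in Peloth Coast, 11 November 2032, is outside that window, so Peloth Coast is on standard time at UTC+11:30.
04:30 UTC + 11h30m = 16:00 local.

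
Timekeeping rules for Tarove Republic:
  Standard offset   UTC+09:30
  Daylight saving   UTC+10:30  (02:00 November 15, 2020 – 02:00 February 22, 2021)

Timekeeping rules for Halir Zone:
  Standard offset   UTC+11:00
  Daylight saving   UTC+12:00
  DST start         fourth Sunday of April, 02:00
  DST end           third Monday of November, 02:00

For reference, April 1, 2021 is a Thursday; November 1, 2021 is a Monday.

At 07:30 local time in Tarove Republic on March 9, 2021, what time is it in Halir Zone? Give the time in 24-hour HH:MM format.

09:00

March 9, 2021 is outside the daylight-saving period (15 November 2020 – 22 February 2021), so Tarove Republic is on standard time, UTC+09:30.
07:30 Tarove Republic − 9h30m = 22:00 UTC (rolling into the previous day, 8 March 2021).
1 April 2021 is a Thursday, so the first Sunday is April 4 and the fourth is April 25.
1 November 2021 is a Monday, so the first Monday is November 1 and the third is November 15.
At the standard offset (UTC+11:00), 22:00 UTC + 11h = 09:00 Halir Zone standard time (rolling into the next day, 9 March 2021).
Daylight saving runs 25 April – 15 November; the standard-time date in Halir Zone, March 9, 2021, is outside that window, so Halir Zone is on standard time at UTC+11:00.
22:00 UTC + 11h = 09:00 Halir Zone (rolling into the next day, 9 March 2021).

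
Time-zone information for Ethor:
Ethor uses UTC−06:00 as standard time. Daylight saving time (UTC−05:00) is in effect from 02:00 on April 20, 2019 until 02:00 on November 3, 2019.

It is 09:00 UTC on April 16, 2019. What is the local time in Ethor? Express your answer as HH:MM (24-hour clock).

03:00

At the standard offset (UTC−06:00), 09:00 UTC − 6h = 03:00 Ethor standard time.
The standard-time date in Ethor, April 16, 2019, does not fall between 20 April and 3 November, so daylight saving is not in effect and Ethor is at UTC−06:00.
09:00 UTC − 6h = 03:00 local.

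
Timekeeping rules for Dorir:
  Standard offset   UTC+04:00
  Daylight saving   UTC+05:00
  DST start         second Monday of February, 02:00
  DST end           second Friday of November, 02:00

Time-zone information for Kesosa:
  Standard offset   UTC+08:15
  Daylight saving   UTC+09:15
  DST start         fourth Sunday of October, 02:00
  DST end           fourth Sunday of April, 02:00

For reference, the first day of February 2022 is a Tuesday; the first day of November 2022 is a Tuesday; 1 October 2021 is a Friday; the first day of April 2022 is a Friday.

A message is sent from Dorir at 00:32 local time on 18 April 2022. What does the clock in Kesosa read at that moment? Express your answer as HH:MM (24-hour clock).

04:47

1 February 2022 is a Tuesday, so the first Monday is February 7 and the second is February 14.
1 November 2022 is a Tuesday, so the first Friday is November 4 and the second is November 11.
Daylight saving runs 14 February – 11 November; 18 April 2022 is inside that window, so Dorir is at UTC+05:00.
00:32 Dorir − 5h = 19:32 UTC (rolling into the previous day, 17 April 2022).
1 October 2021 is a Friday, so the first Sunday is October 3 and the fourth is October 24.
1 April 2022 is a Friday, so the first Sunday is April 3 and the fourth is April 24.
At the standard offset (UTC+08:15), 19:32 UTC + 8h15m = 03:47 Kesosa standard time (rolling into the next day, 18 April 2022).
The standard-time date in Kesosa, 18 April 2022, falls between 24 October 2021 and 24 April 2022, so daylight saving is in effect and Kesosa is at UTC+09:15.
19:32 UTC + 9h15m = 04:47 Kesosa (rolling into the next day, 18 April 2022).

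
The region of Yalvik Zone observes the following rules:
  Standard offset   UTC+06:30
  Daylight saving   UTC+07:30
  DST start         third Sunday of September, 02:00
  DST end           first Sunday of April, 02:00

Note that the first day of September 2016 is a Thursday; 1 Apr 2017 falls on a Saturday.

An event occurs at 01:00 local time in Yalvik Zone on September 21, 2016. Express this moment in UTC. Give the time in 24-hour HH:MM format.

1 September 2016 is a Thursday, so the first Sunday is September 4 and the third is September 18.
1 April 2017 is a Saturday, so the first Sunday is April 2.
Daylight saving runs 18 September 2016 – 2 April 2017; September 21, 2016 is inside that window, so Yalvik Zone is at UTC+07:30.
01:00 local − 7h30m = 17:30 UTC (rolling into the previous day, 20 September 2016).

17:30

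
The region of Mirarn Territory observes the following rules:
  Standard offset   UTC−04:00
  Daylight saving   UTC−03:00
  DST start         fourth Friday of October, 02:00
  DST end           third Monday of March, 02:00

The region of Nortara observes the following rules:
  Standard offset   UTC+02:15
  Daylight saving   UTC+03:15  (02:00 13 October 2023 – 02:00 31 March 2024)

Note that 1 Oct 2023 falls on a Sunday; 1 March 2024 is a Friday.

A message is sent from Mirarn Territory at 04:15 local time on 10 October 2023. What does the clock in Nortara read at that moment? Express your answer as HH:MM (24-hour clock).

1 October 2023 is a Sunday, so the first Friday is October 6 and the fourth is October 27.
1 March 2024 is a Friday, so the first Monday is March 4 and the third is March 18.
10 October 2023 is outside the daylight-saving period (27 October 2023 – 18 March 2024), so Mirarn Territory is on standard time, UTC−04:00.
04:15 Mirarn Territory + 4h = 08:15 UTC.
At the standard offset (UTC+02:15), 08:15 UTC + 2h15m = 10:30 Nortara standard time.
Daylight saving runs 13 October 2023 – 31 March 2024; the standard-time date in Nortara, 10 October 2023, is outside that window, so Nortara is on standard time at UTC+02:15.
08:15 UTC + 2h15m = 10:30 Nortara.

10:30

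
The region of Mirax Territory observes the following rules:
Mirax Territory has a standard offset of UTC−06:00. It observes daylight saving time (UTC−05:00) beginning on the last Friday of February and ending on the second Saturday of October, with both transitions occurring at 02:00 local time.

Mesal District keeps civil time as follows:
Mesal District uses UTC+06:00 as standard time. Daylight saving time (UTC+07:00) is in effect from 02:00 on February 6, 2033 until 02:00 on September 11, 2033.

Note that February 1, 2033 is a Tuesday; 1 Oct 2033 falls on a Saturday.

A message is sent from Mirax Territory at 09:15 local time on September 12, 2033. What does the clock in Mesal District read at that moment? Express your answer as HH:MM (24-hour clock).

20:15

1 February 2033 is a Tuesday, so Fridays fall on 4, 11, 18, 25; the last is February 25.
1 October 2033 is a Saturday, so the first Saturday is October 1 and the second is October 8.
September 12, 2033 lies within the daylight-saving period (25 February – 8 October), so Mirax Territory is on daylight time, UTC−05:00.
09:15 Mirax Territory + 5h = 14:15 UTC.
At the standard offset (UTC+06:00), 14:15 UTC + 6h = 20:15 Mesal District standard time.
Daylight saving runs 6 February – 11 September; the standard-time date in Mesal District, September 12, 2033, is outside that window, so Mesal District is on standard time at UTC+06:00.
14:15 UTC + 6h = 20:15 Mesal District.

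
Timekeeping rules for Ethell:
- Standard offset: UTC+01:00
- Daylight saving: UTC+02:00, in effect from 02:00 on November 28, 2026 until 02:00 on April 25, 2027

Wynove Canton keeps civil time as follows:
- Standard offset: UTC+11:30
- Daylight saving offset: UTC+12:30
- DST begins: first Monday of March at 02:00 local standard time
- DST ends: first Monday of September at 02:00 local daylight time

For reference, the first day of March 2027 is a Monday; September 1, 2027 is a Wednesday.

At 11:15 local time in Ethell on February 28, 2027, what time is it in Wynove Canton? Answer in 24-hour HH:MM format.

Daylight saving runs 28 November 2026 – 25 April 2027; February 28, 2027 is inside that window, so Ethell is at UTC+02:00.
11:15 Ethell − 2h = 09:15 UTC.
1 March 2027 is a Monday, so the first Monday is March 1.
1 September 2027 is a Wednesday, so the first Monday is September 6.
At the standard offset (UTC+11:30), 09:15 UTC + 11h30m = 20:45 Wynove Canton standard time.
The standard-time date in Wynove Canton, February 28, 2027, does not fall between 1 March and 6 September, so daylight saving is not in effect and Wynove Canton is at UTC+11:30.
09:15 UTC + 11h30m = 20:45 Wynove Canton.

20:45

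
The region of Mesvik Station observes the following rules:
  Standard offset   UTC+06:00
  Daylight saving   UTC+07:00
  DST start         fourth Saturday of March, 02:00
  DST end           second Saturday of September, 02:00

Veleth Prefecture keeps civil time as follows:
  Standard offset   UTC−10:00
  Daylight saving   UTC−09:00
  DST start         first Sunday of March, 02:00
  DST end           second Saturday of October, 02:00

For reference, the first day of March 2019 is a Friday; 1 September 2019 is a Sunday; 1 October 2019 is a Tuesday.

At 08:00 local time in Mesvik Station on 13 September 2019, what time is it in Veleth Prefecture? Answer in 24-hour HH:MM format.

1 March 2019 is a Friday, so the first Saturday is March 2 and the fourth is March 23.
1 September 2019 is a Sunday, so the first Saturday is September 7 and the second is September 14.
13 September 2019 lies within the daylight-saving period (23 March – 14 September), so Mesvik Station is on daylight time, UTC+07:00.
08:00 Mesvik Station − 7h = 01:00 UTC.
1 March 2019 is a Friday, so the first Sunday is March 3.
1 October 2019 is a Tuesday, so the first Saturday is October 5 and the second is October 12.
At the standard offset (UTC−10:00), 01:00 UTC − 10h = 15:00 Veleth Prefecture standard time (rolling into the previous day, 12 September 2019).
The standard-time date in Veleth Prefecture, 12 September 2019, lies within the daylight-saving period (3 March – 12 October), so Veleth Prefecture is on daylight time, UTC−09:00.
01:00 UTC − 9h = 16:00 Veleth Prefecture (rolling into the previous day, 12 September 2019).

16:00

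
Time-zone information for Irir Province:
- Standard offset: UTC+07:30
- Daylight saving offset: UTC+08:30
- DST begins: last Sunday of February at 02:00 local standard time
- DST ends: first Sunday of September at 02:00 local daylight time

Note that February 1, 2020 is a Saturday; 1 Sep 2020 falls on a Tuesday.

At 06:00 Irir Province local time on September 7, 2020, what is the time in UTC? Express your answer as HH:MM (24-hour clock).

1 February 2020 is a Saturday, so Sundays fall on 2, 9, 16, 23; the last is February 23.
1 September 2020 is a Tuesday, so the first Sunday is September 6.
Daylight saving runs 23 February – 6 September; September 7, 2020 is outside that window, so Irir Province is on standard time at UTC+07:30.
06:00 local − 7h30m = 22:30 UTC (rolling into the previous day, 6 September 2020).

22:30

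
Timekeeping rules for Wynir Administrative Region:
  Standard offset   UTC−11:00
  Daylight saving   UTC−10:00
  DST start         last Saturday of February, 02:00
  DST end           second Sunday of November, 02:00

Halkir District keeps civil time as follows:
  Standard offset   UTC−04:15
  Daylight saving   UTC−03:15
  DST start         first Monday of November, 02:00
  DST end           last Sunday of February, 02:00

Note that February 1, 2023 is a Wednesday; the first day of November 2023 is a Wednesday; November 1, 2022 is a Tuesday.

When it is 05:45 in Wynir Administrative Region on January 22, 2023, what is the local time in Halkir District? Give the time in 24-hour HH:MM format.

1 February 2023 is a Wednesday, so Saturdays fall on 4, 11, 18, 25; the last is February 25.
1 November 2023 is a Wednesday, so the first Sunday is November 5 and the second is November 12.
January 22, 2023 is outside the daylight-saving period (25 February – 12 November), so Wynir Administrative Region is on standard time, UTC−11:00.
05:45 Wynir Administrative Region + 11h = 16:45 UTC.
1 November 2022 is a Tuesday, so the first Monday is November 7.
1 February 2023 is a Wednesday, so Sundays fall on 5, 12, 19, 26; the last is February 26.
At the standard offset (UTC−04:15), 16:45 UTC − 4h15m = 12:30 Halkir District standard time.
The standard-time date in Halkir District, January 22, 2023, lies within the daylight-saving period (7 November 2022 – 26 February 2023), so Halkir District is on daylight time, UTC−03:15.
16:45 UTC − 3h15m = 13:30 Halkir District.

13:30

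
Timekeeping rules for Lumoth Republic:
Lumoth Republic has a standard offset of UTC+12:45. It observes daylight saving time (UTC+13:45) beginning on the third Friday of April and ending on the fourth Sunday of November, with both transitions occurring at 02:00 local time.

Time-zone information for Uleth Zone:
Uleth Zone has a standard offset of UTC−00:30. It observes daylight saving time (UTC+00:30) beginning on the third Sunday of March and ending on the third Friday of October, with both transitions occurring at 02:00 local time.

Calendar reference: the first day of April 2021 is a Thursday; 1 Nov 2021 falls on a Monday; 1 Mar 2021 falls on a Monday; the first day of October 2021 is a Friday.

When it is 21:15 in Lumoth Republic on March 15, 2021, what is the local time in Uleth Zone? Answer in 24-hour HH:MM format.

08:00

1 April 2021 is a Thursday, so the first Friday is April 2 and the third is April 16.
1 November 2021 is a Monday, so the first Sunday is November 7 and the fourth is November 28.
Daylight saving runs 16 April – 28 November; March 15, 2021 is outside that window, so Lumoth Republic is on standard time at UTC+12:45.
21:15 Lumoth Republic − 12h45m = 08:30 UTC.
1 March 2021 is a Monday, so the first Sunday is March 7 and the third is March 21.
1 October 2021 is a Friday, so the first Friday is October 1 and the third is October 15.
At the standard offset (UTC−00:30), 08:30 UTC − 0h30m = 08:00 Uleth Zone standard time.
The standard-time date in Uleth Zone, March 15, 2021, does not fall between 21 March and 15 October, so daylight saving is not in effect and Uleth Zone is at UTC−00:30.
08:30 UTC − 0h30m = 08:00 Uleth Zone.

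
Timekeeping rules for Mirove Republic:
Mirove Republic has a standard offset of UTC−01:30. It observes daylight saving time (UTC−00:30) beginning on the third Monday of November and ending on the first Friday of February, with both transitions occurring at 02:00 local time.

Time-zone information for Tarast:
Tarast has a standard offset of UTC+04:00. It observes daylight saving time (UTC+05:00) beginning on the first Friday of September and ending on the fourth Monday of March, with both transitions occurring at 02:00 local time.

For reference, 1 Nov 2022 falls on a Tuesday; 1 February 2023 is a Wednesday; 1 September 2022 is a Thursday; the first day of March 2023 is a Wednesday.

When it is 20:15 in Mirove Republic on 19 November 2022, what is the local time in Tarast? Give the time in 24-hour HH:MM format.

1 November 2022 is a Tuesday, so the first Monday is November 7 and the third is November 21.
1 February 2023 is a Wednesday, so the first Friday is February 3.
19 November 2022 is outside the daylight-saving period (21 November 2022 – 3 February 2023), so Mirove Republic is on standard time, UTC−01:30.
20:15 Mirove Republic + 1h30m = 21:45 UTC.
1 September 2022 is a Thursday, so the first Friday is September 2.
1 March 2023 is a Wednesday, so the first Monday is March 6 and the fourth is March 27.
At the standard offset (UTC+04:00), 21:45 UTC + 4h = 01:45 Tarast standard time (rolling into the next day, 20 November 2022).
The standard-time date in Tarast, 20 November 2022, lies within the daylight-saving period (2 September 2022 – 27 March 2023), so Tarast is on daylight time, UTC+05:00.
21:45 UTC + 5h = 02:45 Tarast (rolling into the next day, 20 November 2022).

02:45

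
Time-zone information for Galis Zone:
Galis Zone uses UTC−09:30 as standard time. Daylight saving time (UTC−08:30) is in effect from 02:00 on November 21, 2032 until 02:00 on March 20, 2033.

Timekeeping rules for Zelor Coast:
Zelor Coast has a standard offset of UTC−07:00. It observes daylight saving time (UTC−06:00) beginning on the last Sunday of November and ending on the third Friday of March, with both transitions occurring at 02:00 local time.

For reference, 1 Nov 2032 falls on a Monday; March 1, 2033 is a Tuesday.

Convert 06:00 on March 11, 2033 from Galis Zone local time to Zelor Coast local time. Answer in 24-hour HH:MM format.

March 11, 2033 lies within the daylight-saving period (21 November 2032 – 20 March 2033), so Galis Zone is on daylight time, UTC−08:30.
06:00 Galis Zone + 8h30m = 14:30 UTC.
1 November 2032 is a Monday, so Sundays fall on 7, 14, 21, 28; the last is November 28.
1 March 2033 is a Tuesday, so the first Friday is March 4 and the third is March 18.
At the standard offset (UTC−07:00), 14:30 UTC − 7h = 07:30 Zelor Coast standard time.
The standard-time date in Zelor Coast, March 11, 2033, lies within the daylight-saving period (28 November 2032 – 18 March 2033), so Zelor Coast is on daylight time, UTC−06:00.
14:30 UTC − 6h = 08:30 Zelor Coast.

08:30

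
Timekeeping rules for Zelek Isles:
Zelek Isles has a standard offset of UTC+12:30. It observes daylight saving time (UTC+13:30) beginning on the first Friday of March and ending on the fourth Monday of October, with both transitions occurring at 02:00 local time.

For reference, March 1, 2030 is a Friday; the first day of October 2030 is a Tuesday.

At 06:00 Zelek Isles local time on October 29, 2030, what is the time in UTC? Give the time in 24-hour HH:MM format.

17:30

1 March 2030 is a Friday, so the first Friday is March 1.
1 October 2030 is a Tuesday, so the first Monday is October 7 and the fourth is October 28.
October 29, 2030 does not fall between 1 March and 28 October, so daylight saving is not in effect and Zelek Isles is at UTC+12:30.
06:00 local − 12h30m = 17:30 UTC (rolling into the previous day, 28 October 2030).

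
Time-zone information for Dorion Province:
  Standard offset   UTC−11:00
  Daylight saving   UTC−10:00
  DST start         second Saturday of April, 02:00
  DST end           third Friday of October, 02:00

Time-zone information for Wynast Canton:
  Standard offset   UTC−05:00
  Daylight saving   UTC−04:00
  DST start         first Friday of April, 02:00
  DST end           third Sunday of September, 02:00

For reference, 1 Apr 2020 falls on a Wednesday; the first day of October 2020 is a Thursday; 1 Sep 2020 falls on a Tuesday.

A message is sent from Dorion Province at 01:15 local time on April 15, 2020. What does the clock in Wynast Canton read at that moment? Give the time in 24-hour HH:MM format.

1 April 2020 is a Wednesday, so the first Saturday is April 4 and the second is April 11.
1 October 2020 is a Thursday, so the first Friday is October 2 and the third is October 16.
Daylight saving runs 11 April – 16 October; April 15, 2020 is inside that window, so Dorion Province is at UTC−10:00.
01:15 Dorion Province + 10h = 11:15 UTC.
1 April 2020 is a Wednesday, so the first Friday is April 3.
1 September 2020 is a Tuesday, so the first Sunday is September 6 and the third is September 20.
At the standard offset (UTC−05:00), 11:15 UTC − 5h = 06:15 Wynast Canton standard time.
The standard-time date in Wynast Canton, April 15, 2020, falls between 3 April and 20 September, so daylight saving is in effect and Wynast Canton is at UTC−04:00.
11:15 UTC − 4h = 07:15 Wynast Canton.

07:15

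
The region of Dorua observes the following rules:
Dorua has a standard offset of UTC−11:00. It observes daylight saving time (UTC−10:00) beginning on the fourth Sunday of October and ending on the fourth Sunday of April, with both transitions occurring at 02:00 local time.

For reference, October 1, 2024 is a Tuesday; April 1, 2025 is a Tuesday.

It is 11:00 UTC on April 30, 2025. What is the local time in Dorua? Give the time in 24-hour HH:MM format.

00:00

1 October 2024 is a Tuesday, so the first Sunday is October 6 and the fourth is October 27.
1 April 2025 is a Tuesday, so the first Sunday is April 6 and the fourth is April 27.
At the standard offset (UTC−11:00), 11:00 UTC − 11h = 00:00 Dorua standard time.
The standard-time date in Dorua, April 30, 2025, does not fall between 27 October 2024 and 27 April 2025, so daylight saving is not in effect and Dorua is at UTC−11:00.
11:00 UTC − 11h = 00:00 local.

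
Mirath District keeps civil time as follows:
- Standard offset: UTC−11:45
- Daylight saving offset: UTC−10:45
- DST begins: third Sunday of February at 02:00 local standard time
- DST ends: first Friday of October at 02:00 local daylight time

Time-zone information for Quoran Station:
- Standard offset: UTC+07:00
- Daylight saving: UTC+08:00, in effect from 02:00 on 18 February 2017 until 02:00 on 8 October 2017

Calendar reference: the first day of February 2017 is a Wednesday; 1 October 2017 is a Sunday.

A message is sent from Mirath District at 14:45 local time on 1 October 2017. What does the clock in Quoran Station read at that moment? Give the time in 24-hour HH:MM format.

1 February 2017 is a Wednesday, so the first Sunday is February 5 and the third is February 19.
1 October 2017 is a Sunday, so the first Friday is October 6.
1 October 2017 falls between 19 February and 6 October, so daylight saving is in effect and Mirath District is at UTC−10:45.
14:45 Mirath District + 10h45m = 01:30 UTC (rolling into the next day, 2 October 2017).
At the standard offset (UTC+07:00), 01:30 UTC + 7h = 08:30 Quoran Station standard time.
The standard-time date in Quoran Station, 2 October 2017, lies within the daylight-saving period (18 February – 8 October), so Quoran Station is on daylight time, UTC+08:00.
01:30 UTC + 8h = 09:30 Quoran Station.

09:30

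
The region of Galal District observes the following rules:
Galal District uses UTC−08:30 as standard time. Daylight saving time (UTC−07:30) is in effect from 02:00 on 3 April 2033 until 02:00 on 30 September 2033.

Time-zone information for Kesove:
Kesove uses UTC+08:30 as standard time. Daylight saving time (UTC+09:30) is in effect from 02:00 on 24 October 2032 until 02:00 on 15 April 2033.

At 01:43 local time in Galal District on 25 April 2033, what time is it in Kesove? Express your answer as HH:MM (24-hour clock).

25 April 2033 falls between 3 April and 30 September, so daylight saving is in effect and Galal District is at UTC−07:30.
01:43 Galal District + 7h30m = 09:13 UTC.
At the standard offset (UTC+08:30), 09:13 UTC + 8h30m = 17:43 Kesove standard time.
The standard-time date in Kesove, 25 April 2033, is outside the daylight-saving period (24 October 2032 – 15 April 2033), so Kesove is on standard time, UTC+08:30.
09:13 UTC + 8h30m = 17:43 Kesove.

17:43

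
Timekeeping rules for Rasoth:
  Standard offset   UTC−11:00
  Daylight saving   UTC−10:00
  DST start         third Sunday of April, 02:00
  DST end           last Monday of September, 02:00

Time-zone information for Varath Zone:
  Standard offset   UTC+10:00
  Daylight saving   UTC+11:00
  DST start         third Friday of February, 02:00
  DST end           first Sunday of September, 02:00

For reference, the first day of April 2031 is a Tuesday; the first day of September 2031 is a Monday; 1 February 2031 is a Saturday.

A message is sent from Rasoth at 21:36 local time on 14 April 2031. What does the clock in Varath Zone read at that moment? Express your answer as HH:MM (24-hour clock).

1 April 2031 is a Tuesday, so the first Sunday is April 6 and the third is April 20.
1 September 2031 is a Monday, so Mondays fall on 1, 8, 15, 22, 29; the last is September 29.
14 April 2031 does not fall between 20 April and 29 September, so daylight saving is not in effect and Rasoth is at UTC−11:00.
21:36 Rasoth + 11h = 08:36 UTC (rolling into the next day, 15 April 2031).
1 February 2031 is a Saturday, so the first Friday is February 7 and the third is February 21.
1 September 2031 is a Monday, so the first Sunday is September 7.
At the standard offset (UTC+10:00), 08:36 UTC + 10h = 18:36 Varath Zone standard time.
The standard-time date in Varath Zone, 15 April 2031, lies within the daylight-saving period (21 February – 7 September), so Varath Zone is on daylight time, UTC+11:00.
08:36 UTC + 11h = 19:36 Varath Zone.

19:36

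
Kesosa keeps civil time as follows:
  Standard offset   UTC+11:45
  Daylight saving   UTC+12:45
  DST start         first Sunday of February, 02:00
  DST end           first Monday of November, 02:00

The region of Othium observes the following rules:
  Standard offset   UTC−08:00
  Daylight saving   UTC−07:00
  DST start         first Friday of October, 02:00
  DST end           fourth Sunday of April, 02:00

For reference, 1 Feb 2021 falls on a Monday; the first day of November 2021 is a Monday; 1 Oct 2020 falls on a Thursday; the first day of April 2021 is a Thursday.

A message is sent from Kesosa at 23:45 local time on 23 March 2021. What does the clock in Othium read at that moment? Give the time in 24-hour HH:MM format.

04:00

1 February 2021 is a Monday, so the first Sunday is February 7.
1 November 2021 is a Monday, so the first Monday is November 1.
Daylight saving runs 7 February – 1 November; 23 March 2021 is inside that window, so Kesosa is at UTC+12:45.
23:45 Kesosa − 12h45m = 11:00 UTC.
1 October 2020 is a Thursday, so the first Friday is October 2.
1 April 2021 is a Thursday, so the first Sunday is April 4 and the fourth is April 25.
At the standard offset (UTC−08:00), 11:00 UTC − 8h = 03:00 Othium standard time.
Daylight saving runs 2 October 2020 – 25 April 2021; the standard-time date in Othium, 23 March 2021, is inside that window, so Othium is at UTC−07:00.
11:00 UTC − 7h = 04:00 Othium.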